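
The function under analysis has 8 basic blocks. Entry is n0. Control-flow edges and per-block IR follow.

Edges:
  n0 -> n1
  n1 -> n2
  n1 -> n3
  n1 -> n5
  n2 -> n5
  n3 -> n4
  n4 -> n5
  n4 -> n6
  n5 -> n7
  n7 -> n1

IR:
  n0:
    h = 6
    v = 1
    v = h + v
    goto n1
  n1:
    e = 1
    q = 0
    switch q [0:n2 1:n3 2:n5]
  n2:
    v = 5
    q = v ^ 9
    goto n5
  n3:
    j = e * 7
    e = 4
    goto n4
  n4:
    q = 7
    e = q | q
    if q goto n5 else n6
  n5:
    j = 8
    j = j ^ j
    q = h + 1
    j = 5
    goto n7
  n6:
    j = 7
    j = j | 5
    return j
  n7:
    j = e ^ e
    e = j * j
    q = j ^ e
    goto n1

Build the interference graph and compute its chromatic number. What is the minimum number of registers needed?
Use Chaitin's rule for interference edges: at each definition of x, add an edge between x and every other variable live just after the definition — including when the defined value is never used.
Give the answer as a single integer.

Answer: 3

Derivation:
def/use:
  n0: {h,v} / ∅
  n1: {e,q} / ∅
  n2: {q,v} / ∅
  n3: {e,j} / {e}
  n4: {e,q} / ∅
  n5: {j,q} / {h}
  n6: {j} / ∅
  n7: {e,j,q} / {e}

Liveness:
  n0: in=∅ out={h}
  n1: in={h} out={e,h}
  n2: in={e,h} out={e,h}
  n3: in={e,h} out={h}
  n4: in={h} out={e,h}
  n5: in={e,h} out={e,h}
  n6: in=∅ out=∅
  n7: in={e,h} out={h}

Interfere edges:
  e↔{h,j,q,v}
  h↔{e,j,q,v}
  j↔{e,h}
  q↔{e,h}
  v↔{e,h}

Chromatic number:
  lower bound: {e,h,j} mutually conflict ⇒ χ ≥ 3
  assign e→c0 h→c1 j→c2 q→c2 v→c2 — no edge inside a register ⇒ χ ≤ 3
  χ = 3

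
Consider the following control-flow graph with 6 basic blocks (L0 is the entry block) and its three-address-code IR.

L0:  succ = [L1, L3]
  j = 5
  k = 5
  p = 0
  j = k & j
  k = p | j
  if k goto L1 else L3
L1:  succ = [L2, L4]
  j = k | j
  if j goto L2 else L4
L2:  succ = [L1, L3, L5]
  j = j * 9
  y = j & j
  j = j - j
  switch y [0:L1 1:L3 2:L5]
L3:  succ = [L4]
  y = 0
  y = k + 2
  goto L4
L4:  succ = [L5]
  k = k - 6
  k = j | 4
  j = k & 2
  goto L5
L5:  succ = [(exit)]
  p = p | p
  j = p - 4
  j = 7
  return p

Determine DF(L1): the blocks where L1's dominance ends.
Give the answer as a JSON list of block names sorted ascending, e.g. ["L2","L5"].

Answer: ["L1", "L3", "L4", "L5"]

Working:
idom tree: L1←L0 L2←L1 L3←L0 L4←L0 L5←L0
Join-block Dom:
  L1: preds {L0,L2}: {L0} ∩ {L0,L1,L2} = {L0}; idom=L0
  L3: preds {L0,L2}: {L0} ∩ {L0,L1,L2} = {L0}; idom=L0
  L4: preds {L1,L3}: {L0,L1} ∩ {L0,L3} = {L0}; idom=L0
  L5: preds {L2,L4}: {L0,L1,L2} ∩ {L0,L4} = {L0}; idom=L0

DF walk-up:
  L1←L0: walk · to L0
  L1←L2: walk L2→L1 to L0
  L3←L0: walk · to L0
  L3←L2: walk L2→L1 to L0
  L4←L1: walk L1 to L0
  L4←L3: walk L3 to L0
  L5←L2: walk L2→L1 to L0
  L5←L4: walk L4 to L0
  DF(L0)=∅
  DF(L1)={L1,L3,L4,L5}
  DF(L2)={L1,L3,L5}
  DF(L3)={L4}
  DF(L4)={L5}
  DF(L5)=∅

DF(L1) = ["L1", "L3", "L4", "L5"]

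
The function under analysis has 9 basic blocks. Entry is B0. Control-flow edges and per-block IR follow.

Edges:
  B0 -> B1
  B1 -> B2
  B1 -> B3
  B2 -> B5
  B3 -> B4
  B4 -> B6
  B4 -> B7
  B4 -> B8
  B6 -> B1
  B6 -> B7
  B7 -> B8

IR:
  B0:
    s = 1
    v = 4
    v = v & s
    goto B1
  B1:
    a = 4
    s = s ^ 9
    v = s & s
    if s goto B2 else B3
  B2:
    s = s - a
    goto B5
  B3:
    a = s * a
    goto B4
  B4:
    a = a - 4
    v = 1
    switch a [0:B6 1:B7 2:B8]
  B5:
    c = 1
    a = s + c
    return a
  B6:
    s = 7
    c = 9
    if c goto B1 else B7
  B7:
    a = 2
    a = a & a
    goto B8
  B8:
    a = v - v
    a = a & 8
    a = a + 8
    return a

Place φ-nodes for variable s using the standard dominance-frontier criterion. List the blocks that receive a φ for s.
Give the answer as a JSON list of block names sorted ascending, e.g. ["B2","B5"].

Answer: ["B1", "B7", "B8"]

Analysis:
idom tree: B1←B0 B2←B1 B3←B1 B4←B3 B5←B2 B6←B4 B7←B4 B8←B4
Dom at joins:
  B1: preds {B0,B6}: {B0} ∩ {B0,B1,B3,B4,B6} = {B0}; idom=B0
  B7: preds {B4,B6}: {B0,B1,B3,B4} ∩ {B0,B1,B3,B4,B6} = {B0,B1,B3,B4}; idom=B4
  B8: preds {B4,B7}: {B0,B1,B3,B4} ∩ {B0,B1,B3,B4,B7} = {B0,B1,B3,B4}; idom=B4

DF derivation:
  join B1 pred B0: · stop@B0
  join B1 pred B6: B6→B4→B3→B1 stop@B0
  join B7 pred B4: · stop@B4
  join B7 pred B6: B6 stop@B4
  join B8 pred B4: · stop@B4
  join B8 pred B7: B7 stop@B4
  B0 → ∅
  B1 → {B1}
  B2 → ∅
  B3 → {B1}
  B4 → {B1}
  B5 → ∅
  B6 → {B1,B7}
  B7 → {B8}
  B8 → ∅

φ for s: defs {B0,B1,B2,B6}
  DF⁺ = {B1,B7,B8}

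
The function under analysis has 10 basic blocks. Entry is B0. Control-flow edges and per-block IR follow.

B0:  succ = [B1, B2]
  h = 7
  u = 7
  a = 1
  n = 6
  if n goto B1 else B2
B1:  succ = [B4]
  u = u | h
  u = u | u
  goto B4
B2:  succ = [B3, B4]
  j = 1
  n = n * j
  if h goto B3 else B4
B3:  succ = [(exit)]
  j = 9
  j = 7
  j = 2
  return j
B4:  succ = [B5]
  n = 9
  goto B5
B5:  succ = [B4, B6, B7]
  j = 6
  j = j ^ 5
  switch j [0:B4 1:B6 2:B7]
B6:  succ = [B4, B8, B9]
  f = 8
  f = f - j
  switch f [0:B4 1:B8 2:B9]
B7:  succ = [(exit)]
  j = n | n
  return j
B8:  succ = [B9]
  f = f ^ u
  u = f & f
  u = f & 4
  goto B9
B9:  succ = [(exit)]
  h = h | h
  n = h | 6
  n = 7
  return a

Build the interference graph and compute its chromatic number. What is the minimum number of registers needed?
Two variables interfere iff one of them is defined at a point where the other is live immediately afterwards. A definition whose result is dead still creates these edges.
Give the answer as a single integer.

def/use:
  B0 def {a,h,n,u} use ∅
  B1 def {u} use {h,u}
  B2 def {j,n} use {h,n}
  B3 def {j} use ∅
  B4 def {n} use ∅
  B5 def {j} use ∅
  B6 def {f} use {j}
  B7 def {j} use {n}
  B8 def {f,u} use {f,u}
  B9 def {h,n} use {a,h}

Backward fixpoint:
  B0 li=∅ lo={a,h,n,u}
  B1 li={a,h,u} lo={a,h,u}
  B2 li={a,h,n,u} lo={a,h,u}
  B3 li=∅ lo=∅
  B4 li={a,h,u} lo={a,h,n,u}
  B5 li={a,h,n,u} lo={a,h,j,n,u}
  B6 li={a,h,j,u} lo={a,f,h,u}
  B7 li={n} lo=∅
  B8 li={a,f,h,u} lo={a,h}
  B9 li={a,h} lo=∅

Conflict graph:
  a↔{f,h,j,n,u}
  f↔{a,h,j,u}
  h↔{a,f,j,n,u}
  j↔{a,f,h,n,u}
  n↔{a,h,j,u}
  u↔{a,f,h,j,n}

Chromatic number:
  {a,f,h,j,u} pairwise interfere (5-clique) ⇒ χ ≥ 5
  5-colouring: R0={a}  R1={h}  R2={j}  R3={u}  R4={f,n}
  χ = 5

Answer: 5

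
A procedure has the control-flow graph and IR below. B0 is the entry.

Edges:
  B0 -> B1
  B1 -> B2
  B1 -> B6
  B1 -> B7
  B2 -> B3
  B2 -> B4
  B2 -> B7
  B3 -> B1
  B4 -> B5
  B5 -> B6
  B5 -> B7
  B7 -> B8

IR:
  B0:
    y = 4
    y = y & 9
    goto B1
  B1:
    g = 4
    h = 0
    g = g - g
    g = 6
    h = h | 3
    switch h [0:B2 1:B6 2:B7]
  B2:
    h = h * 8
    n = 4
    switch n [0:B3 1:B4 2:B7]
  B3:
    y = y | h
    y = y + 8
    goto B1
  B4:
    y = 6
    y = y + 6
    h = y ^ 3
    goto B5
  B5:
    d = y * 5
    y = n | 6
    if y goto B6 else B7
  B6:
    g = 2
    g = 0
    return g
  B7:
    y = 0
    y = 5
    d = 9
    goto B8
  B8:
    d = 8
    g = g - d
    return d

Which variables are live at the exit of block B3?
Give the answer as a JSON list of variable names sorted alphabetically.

Answer: ["y"]

Analysis:
Per-block:
  B0 def {y} use ∅
  B1 def {g,h} use ∅
  B2 def {h,n} use {h}
  B3 def {y} use {h,y}
  B4 def {h,y} use ∅
  B5 def {d,y} use {n,y}
  B6 def {g} use ∅
  B7 def {d,y} use ∅
  B8 def {d,g} use {g}

Liveness:
  B0: in=∅ out={y}
  B1: in={y} out={g,h,y}
  B2: in={g,h,y} out={g,h,n,y}
  B3: in={h,y} out={y}
  B4: in={g,n} out={g,n,y}
  B5: in={g,n,y} out={g}
  B6: in=∅ out=∅
  B7: in={g} out={g}
  B8: in={g} out=∅

live-out(B3) = ["y"]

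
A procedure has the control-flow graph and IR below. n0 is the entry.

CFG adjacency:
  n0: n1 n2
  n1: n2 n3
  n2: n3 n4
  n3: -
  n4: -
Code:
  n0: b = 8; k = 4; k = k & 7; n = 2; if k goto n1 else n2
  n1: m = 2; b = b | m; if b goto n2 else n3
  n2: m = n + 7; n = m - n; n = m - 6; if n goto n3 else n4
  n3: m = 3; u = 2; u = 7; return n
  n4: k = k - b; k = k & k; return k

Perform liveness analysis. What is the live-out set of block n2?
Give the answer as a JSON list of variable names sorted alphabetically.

Block summaries:
  n0: def={b,k,n} ue=∅
  n1: def={b,m} ue={b}
  n2: def={m,n} ue={n}
  n3: def={m,u} ue={n}
  n4: def={k} ue={b,k}

Live sets:
  live n0: ∅→{b,k,n}
  live n1: {b,k,n}→{b,k,n}
  live n2: {b,k,n}→{b,k,n}
  live n3: {n}→∅
  live n4: {b,k}→∅

live-out(n2) = ["b", "k", "n"]

Answer: ["b", "k", "n"]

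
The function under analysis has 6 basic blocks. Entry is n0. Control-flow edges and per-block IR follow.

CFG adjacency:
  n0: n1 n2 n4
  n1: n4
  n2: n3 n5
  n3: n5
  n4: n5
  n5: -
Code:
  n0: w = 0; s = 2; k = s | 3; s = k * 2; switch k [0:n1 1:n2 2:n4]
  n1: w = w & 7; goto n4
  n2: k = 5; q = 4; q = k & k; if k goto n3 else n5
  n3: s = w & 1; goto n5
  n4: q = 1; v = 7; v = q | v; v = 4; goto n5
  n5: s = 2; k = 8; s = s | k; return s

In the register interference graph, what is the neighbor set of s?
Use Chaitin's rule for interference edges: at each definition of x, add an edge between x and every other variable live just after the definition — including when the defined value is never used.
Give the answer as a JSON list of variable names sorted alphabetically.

Answer: ["k", "w"]

Derivation:
Block summaries:
  n0: {k,s,w} / ∅
  n1: {w} / {w}
  n2: {k,q} / ∅
  n3: {s} / {w}
  n4: {q,v} / ∅
  n5: {k,s} / ∅

Backward fixpoint:
  n0 li=∅ lo={w}
  n1 li={w} lo=∅
  n2 li={w} lo={w}
  n3 li={w} lo=∅
  n4 li=∅ lo=∅
  n5 li=∅ lo=∅

Conflict graph:
  k — {q,s,w}
  q — {k,v,w}
  s — {k,w}
  v — {q}
  w — {k,q,s}

N(s) = ["k", "w"]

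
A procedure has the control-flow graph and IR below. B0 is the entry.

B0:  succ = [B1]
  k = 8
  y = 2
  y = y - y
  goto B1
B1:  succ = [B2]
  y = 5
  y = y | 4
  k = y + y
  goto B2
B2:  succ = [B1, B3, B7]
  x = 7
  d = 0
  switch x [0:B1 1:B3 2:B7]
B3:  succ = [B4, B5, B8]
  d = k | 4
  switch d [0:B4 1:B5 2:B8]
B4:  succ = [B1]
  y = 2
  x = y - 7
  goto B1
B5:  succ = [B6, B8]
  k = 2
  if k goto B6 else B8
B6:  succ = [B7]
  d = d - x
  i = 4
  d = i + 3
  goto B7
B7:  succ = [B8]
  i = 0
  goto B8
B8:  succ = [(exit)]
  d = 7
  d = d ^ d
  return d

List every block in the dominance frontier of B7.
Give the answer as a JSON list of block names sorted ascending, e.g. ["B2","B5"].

idom tree: B1←B0 B2←B1 B3←B2 B4←B3 B5←B3 B6←B5 B7←B2 B8←B2
Dom∩ at merges:
  B1: preds {B0,B2,B4}: {B0} ∩ {B0,B1,B2} ∩ {B0,B1,B2,B3,B4} = {B0}; idom=B0
  B7: preds {B2,B6}: {B0,B1,B2} ∩ {B0,B1,B2,B3,B5,B6} = {B0,B1,B2}; idom=B2
  B8: preds {B3,B5,B7}: {B0,B1,B2,B3} ∩ {B0,B1,B2,B3,B5} ∩ {B0,B1,B2,B7} = {B0,B1,B2}; idom=B2

DF walk-up:
  B1←B0: walk · to B0
  B1←B2: walk B2→B1 to B0
  B1←B4: walk B4→B3→B2→B1 to B0
  B7←B2: walk · to B2
  B7←B6: walk B6→B5→B3 to B2
  B8←B3: walk B3 to B2
  B8←B5: walk B5→B3 to B2
  B8←B7: walk B7 to B2
  B0 → ∅
  B1 → {B1}
  B2 → {B1}
  B3 → {B1,B7,B8}
  B4 → {B1}
  B5 → {B7,B8}
  B6 → {B7}
  B7 → {B8}
  B8 → ∅

DF(B7) = ["B8"]

Answer: ["B8"]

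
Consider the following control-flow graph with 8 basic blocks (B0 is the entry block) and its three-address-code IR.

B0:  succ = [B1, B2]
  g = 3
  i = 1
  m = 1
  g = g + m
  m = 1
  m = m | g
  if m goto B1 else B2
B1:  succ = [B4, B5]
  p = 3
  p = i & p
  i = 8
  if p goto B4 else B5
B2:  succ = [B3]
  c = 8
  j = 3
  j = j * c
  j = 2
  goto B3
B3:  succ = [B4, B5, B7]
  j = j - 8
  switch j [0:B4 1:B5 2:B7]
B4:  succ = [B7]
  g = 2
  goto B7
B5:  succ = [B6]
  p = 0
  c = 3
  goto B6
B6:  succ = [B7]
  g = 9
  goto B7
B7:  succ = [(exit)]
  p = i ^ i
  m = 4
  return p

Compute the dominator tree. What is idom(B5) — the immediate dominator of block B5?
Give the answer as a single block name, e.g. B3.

idom tree: B1←B0 B2←B0 B3←B2 B4←B0 B5←B0 B6←B5 B7←B0
Join-block Dom:
  B4: preds {B1,B3}: {B0,B1} ∩ {B0,B2,B3} = {B0}; idom=B0
  B5: preds {B1,B3}: {B0,B1} ∩ {B0,B2,B3} = {B0}; idom=B0
  B7: preds {B3,B4,B6}: {B0,B2,B3} ∩ {B0,B4} ∩ {B0,B5,B6} = {B0}; idom=B0

idom(B5) = B0

Answer: B0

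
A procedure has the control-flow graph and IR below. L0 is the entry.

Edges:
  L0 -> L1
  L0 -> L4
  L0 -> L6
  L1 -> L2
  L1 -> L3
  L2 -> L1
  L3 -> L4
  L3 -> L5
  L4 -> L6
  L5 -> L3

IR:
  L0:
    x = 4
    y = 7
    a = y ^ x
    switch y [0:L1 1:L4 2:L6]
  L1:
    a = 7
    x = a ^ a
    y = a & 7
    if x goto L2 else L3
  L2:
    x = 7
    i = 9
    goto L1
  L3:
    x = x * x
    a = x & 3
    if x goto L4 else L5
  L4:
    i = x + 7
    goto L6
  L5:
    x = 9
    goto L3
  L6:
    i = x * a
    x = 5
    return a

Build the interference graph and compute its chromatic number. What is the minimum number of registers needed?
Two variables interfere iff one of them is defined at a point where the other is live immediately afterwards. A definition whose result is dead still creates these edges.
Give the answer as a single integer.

Answer: 3

Derivation:
def/use:
  L0: {a,x,y} / ∅
  L1: {a,x,y} / ∅
  L2: {i,x} / ∅
  L3: {a,x} / {x}
  L4: {i} / {x}
  L5: {x} / ∅
  L6: {i,x} / {a,x}

Backward fixpoint:
  L0: in=∅ out={a,x}
  L1: in=∅ out={x}
  L2: in=∅ out=∅
  L3: in={x} out={a,x}
  L4: in={a,x} out={a,x}
  L5: in=∅ out={x}
  L6: in={a,x} out=∅

Conflict graph:
  a↔{i,x,y}
  i↔{a,x}
  x↔{a,i,y}
  y↔{a,x}

Colouring:
  {a,i,x} pairwise interfere (3-clique) ⇒ χ ≥ 3
  assign a→r0 i→r2 x→r1 y→r2 — no edge inside a register ⇒ χ ≤ 3
  χ = 3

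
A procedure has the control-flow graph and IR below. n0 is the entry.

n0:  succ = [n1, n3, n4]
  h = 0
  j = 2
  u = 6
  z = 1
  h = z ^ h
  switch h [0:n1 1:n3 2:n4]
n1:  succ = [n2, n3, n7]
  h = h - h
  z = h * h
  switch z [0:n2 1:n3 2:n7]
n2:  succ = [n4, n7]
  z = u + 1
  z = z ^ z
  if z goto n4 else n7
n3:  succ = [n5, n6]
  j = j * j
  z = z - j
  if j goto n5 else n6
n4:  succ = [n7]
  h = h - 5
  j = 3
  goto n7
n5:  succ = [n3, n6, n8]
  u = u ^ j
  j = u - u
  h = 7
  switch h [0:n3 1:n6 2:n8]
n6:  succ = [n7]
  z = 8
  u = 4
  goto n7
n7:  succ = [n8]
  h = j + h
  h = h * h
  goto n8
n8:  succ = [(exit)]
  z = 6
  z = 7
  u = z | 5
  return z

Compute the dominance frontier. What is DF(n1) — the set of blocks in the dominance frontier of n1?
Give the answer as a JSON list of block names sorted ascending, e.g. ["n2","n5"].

idom tree: n1←n0 n2←n1 n3←n0 n4←n0 n5←n3 n6←n3 n7←n0 n8←n0
Dom at joins:
  n3: preds {n0,n1,n5}: {n0} ∩ {n0,n1} ∩ {n0,n3,n5} = {n0}; idom=n0
  n4: preds {n0,n2}: {n0} ∩ {n0,n1,n2} = {n0}; idom=n0
  n6: preds {n3,n5}: {n0,n3} ∩ {n0,n3,n5} = {n0,n3}; idom=n3
  n7: preds {n1,n2,n4,n6}: {n0,n1} ∩ {n0,n1,n2} ∩ {n0,n4} ∩ {n0,n3,n6} = {n0}; idom=n0
  n8: preds {n5,n7}: {n0,n3,n5} ∩ {n0,n7} = {n0}; idom=n0

Frontier:
  join n3 pred n0: · stop@n0
  join n3 pred n1: n1 stop@n0
  join n3 pred n5: n5→n3 stop@n0
  join n4 pred n0: · stop@n0
  join n4 pred n2: n2→n1 stop@n0
  join n6 pred n3: · stop@n3
  join n6 pred n5: n5 stop@n3
  join n7 pred n1: n1 stop@n0
  join n7 pred n2: n2→n1 stop@n0
  join n7 pred n4: n4 stop@n0
  join n7 pred n6: n6→n3 stop@n0
  join n8 pred n5: n5→n3 stop@n0
  join n8 pred n7: n7 stop@n0
  n0 → ∅
  n1 → {n3,n4,n7}
  n2 → {n4,n7}
  n3 → {n3,n7,n8}
  n4 → {n7}
  n5 → {n3,n6,n8}
  n6 → {n7}
  n7 → {n8}
  n8 → ∅

DF(n1) = ["n3", "n4", "n7"]

Answer: ["n3", "n4", "n7"]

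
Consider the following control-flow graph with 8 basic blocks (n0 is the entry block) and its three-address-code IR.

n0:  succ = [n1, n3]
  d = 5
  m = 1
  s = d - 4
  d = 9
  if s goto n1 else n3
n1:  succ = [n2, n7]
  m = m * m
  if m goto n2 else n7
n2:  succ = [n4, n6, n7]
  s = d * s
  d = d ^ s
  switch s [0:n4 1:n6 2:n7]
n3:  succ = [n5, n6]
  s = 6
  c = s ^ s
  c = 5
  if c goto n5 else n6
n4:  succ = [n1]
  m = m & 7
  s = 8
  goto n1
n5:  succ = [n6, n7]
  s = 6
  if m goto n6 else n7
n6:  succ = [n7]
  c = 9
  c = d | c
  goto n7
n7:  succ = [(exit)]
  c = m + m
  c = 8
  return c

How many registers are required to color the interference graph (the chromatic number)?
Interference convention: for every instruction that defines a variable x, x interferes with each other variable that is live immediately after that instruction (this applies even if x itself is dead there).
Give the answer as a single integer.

Per-block:
  n0: def={d,m,s} ue=∅
  n1: def={m} ue={m}
  n2: def={d,s} ue={d,s}
  n3: def={c,s} ue=∅
  n4: def={m,s} ue={m}
  n5: def={s} ue={m}
  n6: def={c} ue={d}
  n7: def={c} ue={m}

Liveness:
  n0 li=∅ lo={d,m,s}
  n1 li={d,m,s} lo={d,m,s}
  n2 li={d,m,s} lo={d,m}
  n3 li={d,m} lo={d,m}
  n4 li={d,m} lo={d,m,s}
  n5 li={d,m} lo={d,m}
  n6 li={d,m} lo={m}
  n7 li={m} lo=∅

Interfere edges:
  c — {d,m}
  d — {c,m,s}
  m — {c,d,s}
  s — {d,m}

Colouring:
  lower bound: {c,d,m} mutually conflict ⇒ χ ≥ 3
  3-colouring: c0={d}  c1={m}  c2={c,s}
  χ = 3

Answer: 3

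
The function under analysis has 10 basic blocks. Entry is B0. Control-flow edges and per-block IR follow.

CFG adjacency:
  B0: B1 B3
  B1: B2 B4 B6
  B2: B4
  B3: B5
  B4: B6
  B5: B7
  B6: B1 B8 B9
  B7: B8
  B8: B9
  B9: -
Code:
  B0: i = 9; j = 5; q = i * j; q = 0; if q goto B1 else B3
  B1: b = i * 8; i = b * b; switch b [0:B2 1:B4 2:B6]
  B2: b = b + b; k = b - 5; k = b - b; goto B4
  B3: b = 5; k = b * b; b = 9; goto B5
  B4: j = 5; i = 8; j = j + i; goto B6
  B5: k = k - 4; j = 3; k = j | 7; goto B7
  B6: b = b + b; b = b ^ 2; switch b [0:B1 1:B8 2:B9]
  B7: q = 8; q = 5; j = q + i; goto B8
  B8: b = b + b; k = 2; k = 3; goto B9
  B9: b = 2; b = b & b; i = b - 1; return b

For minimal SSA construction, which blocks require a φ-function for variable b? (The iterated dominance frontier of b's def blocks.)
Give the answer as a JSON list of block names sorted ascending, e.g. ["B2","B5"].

Answer: ["B1", "B4", "B6", "B8", "B9"]

Derivation:
idom tree: B1←B0 B2←B1 B3←B0 B4←B1 B5←B3 B6←B1 B7←B5 B8←B0 B9←B0
Join-block Dom:
  B1: preds {B0,B6}: {B0} ∩ {B0,B1,B6} = {B0}; idom=B0
  B4: preds {B1,B2}: {B0,B1} ∩ {B0,B1,B2} = {B0,B1}; idom=B1
  B6: preds {B1,B4}: {B0,B1} ∩ {B0,B1,B4} = {B0,B1}; idom=B1
  B8: preds {B6,B7}: {B0,B1,B6} ∩ {B0,B3,B5,B7} = {B0}; idom=B0
  B9: preds {B6,B8}: {B0,B1,B6} ∩ {B0,B8} = {B0}; idom=B0

Frontier:
  join B1 pred B0: · stop@B0
  join B1 pred B6: B6→B1 stop@B0
  join B4 pred B1: · stop@B1
  join B4 pred B2: B2 stop@B1
  join B6 pred B1: · stop@B1
  join B6 pred B4: B4 stop@B1
  join B8 pred B6: B6→B1 stop@B0
  join B8 pred B7: B7→B5→B3 stop@B0
  join B9 pred B6: B6→B1 stop@B0
  join B9 pred B8: B8 stop@B0
  B0 → ∅
  B1 → {B1,B8,B9}
  B2 → {B4}
  B3 → {B8}
  B4 → {B6}
  B5 → {B8}
  B6 → {B1,B8,B9}
  B7 → {B8}
  B8 → {B9}
  B9 → ∅

φ for b: defs {B1,B2,B3,B6,B8,B9}
  DF⁺ = {B1,B4,B6,B8,B9}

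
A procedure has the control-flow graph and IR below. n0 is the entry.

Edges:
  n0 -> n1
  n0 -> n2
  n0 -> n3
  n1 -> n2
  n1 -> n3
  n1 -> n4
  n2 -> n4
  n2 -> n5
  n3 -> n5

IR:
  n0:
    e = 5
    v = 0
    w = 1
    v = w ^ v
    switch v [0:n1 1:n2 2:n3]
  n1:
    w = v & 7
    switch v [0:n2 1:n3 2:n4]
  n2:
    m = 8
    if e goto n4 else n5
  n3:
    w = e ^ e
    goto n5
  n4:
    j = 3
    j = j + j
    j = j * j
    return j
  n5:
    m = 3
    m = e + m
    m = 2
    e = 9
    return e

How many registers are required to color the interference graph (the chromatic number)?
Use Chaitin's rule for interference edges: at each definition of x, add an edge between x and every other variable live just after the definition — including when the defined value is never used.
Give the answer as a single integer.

Answer: 3

Derivation:
def/use:
  n0: def={e,v,w} ue=∅
  n1: def={w} ue={v}
  n2: def={m} ue={e}
  n3: def={w} ue={e}
  n4: def={j} ue=∅
  n5: def={e,m} ue={e}

Live sets:
  n0: in=∅ out={e,v}
  n1: in={e,v} out={e}
  n2: in={e} out={e}
  n3: in={e} out={e}
  n4: in=∅ out=∅
  n5: in={e} out=∅

Interfere edges:
  e: {m,v,w}
  j: ∅
  m: {e}
  v: {e,w}
  w: {e,v}

Registers:
  lower bound: {e,v,w} mutually conflict ⇒ χ ≥ 3
  3-colouring: R0={e,j}  R1={m,v}  R2={w}
  χ = 3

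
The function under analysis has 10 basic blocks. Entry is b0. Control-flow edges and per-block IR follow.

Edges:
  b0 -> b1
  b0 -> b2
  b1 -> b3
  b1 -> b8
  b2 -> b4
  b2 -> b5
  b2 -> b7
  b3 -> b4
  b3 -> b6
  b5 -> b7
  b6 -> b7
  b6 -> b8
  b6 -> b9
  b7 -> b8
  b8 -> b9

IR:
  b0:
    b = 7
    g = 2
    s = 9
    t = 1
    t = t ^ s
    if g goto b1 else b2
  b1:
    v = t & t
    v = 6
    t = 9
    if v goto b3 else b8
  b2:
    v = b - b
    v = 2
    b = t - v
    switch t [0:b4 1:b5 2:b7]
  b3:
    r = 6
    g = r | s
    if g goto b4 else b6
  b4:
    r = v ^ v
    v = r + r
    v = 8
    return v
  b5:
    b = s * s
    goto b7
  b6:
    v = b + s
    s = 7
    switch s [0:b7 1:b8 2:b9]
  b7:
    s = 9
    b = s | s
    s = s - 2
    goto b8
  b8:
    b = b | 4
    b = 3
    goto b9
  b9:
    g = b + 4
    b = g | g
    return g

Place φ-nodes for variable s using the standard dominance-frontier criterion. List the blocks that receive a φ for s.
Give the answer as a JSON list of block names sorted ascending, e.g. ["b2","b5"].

Answer: ["b7", "b8", "b9"]

Working:
idom tree: b1←b0 b2←b0 b3←b1 b4←b0 b5←b2 b6←b3 b7←b0 b8←b0 b9←b0
Dom at joins:
  b4: preds {b2,b3}: {b0,b2} ∩ {b0,b1,b3} = {b0}; idom=b0
  b7: preds {b2,b5,b6}: {b0,b2} ∩ {b0,b2,b5} ∩ {b0,b1,b3,b6} = {b0}; idom=b0
  b8: preds {b1,b6,b7}: {b0,b1} ∩ {b0,b1,b3,b6} ∩ {b0,b7} = {b0}; idom=b0
  b9: preds {b6,b8}: {b0,b1,b3,b6} ∩ {b0,b8} = {b0}; idom=b0

Frontier:
  b4←b2: walk b2 to b0
  b4←b3: walk b3→b1 to b0
  b7←b2: walk b2 to b0
  b7←b5: walk b5→b2 to b0
  b7←b6: walk b6→b3→b1 to b0
  b8←b1: walk b1 to b0
  b8←b6: walk b6→b3→b1 to b0
  b8←b7: walk b7 to b0
  b9←b6: walk b6→b3→b1 to b0
  b9←b8: walk b8 to b0
  DF(b0)=∅
  DF(b1)={b4,b7,b8,b9}
  DF(b2)={b4,b7}
  DF(b3)={b4,b7,b8,b9}
  DF(b4)=∅
  DF(b5)={b7}
  DF(b6)={b7,b8,b9}
  DF(b7)={b8}
  DF(b8)={b9}
  DF(b9)=∅

φ for s: defs {b0,b6,b7}
  DF⁺ = {b7,b8,b9}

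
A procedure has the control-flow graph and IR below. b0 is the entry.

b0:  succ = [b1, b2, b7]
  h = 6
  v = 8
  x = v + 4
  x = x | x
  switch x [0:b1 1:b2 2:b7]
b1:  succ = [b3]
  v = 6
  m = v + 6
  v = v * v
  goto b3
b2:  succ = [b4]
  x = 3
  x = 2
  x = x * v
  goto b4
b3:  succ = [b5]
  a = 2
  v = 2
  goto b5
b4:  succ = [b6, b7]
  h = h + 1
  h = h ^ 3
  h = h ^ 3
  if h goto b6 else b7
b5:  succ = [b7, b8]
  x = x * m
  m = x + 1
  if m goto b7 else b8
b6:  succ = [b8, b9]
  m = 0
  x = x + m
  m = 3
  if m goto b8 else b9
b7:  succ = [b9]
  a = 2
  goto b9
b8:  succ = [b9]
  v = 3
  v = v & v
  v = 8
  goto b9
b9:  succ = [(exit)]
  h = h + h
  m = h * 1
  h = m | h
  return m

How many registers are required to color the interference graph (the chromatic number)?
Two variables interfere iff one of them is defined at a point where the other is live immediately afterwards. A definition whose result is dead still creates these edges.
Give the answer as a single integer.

Answer: 4

Analysis:
def/use:
  b0 def {h,v,x} use ∅
  b1 def {m,v} use ∅
  b2 def {x} use {v}
  b3 def {a,v} use ∅
  b4 def {h} use {h}
  b5 def {m,x} use {m,x}
  b6 def {m,x} use {x}
  b7 def {a} use ∅
  b8 def {v} use ∅
  b9 def {h,m} use {h}

Live sets:
  b0 li=∅ lo={h,v,x}
  b1 li={h,x} lo={h,m,x}
  b2 li={h,v} lo={h,x}
  b3 li={h,m,x} lo={h,m,x}
  b4 li={h,x} lo={h,x}
  b5 li={h,m,x} lo={h}
  b6 li={h,x} lo={h}
  b7 li={h} lo={h}
  b8 li={h} lo={h}
  b9 li={h} lo=∅

Interfere edges:
  a↔{h,m,x}
  h↔{a,m,v,x}
  m↔{a,h,v,x}
  v↔{h,m,x}
  x↔{a,h,m,v}

Registers:
  clique {a,h,m,x} ⇒ need ≥ 4
  4-colouring: r0={h}  r1={m}  r2={x}  r3={a,v}
  χ = 4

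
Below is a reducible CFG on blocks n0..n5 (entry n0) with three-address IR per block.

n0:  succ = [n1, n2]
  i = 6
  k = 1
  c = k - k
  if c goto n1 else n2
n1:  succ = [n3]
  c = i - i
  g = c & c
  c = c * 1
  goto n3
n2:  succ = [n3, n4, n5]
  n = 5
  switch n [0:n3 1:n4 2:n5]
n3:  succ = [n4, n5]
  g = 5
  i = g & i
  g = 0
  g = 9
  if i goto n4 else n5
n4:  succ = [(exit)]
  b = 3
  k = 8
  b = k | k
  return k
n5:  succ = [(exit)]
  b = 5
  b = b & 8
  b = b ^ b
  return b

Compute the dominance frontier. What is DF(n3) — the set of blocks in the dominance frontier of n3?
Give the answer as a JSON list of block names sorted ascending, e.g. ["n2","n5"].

idom tree: n1←n0 n2←n0 n3←n0 n4←n0 n5←n0
Join-block Dom:
  n3: preds {n1,n2}: {n0,n1} ∩ {n0,n2} = {n0}; idom=n0
  n4: preds {n2,n3}: {n0,n2} ∩ {n0,n3} = {n0}; idom=n0
  n5: preds {n2,n3}: {n0,n2} ∩ {n0,n3} = {n0}; idom=n0

DF derivation:
  join n3 pred n1: n1 stop@n0
  join n3 pred n2: n2 stop@n0
  join n4 pred n2: n2 stop@n0
  join n4 pred n3: n3 stop@n0
  join n5 pred n2: n2 stop@n0
  join n5 pred n3: n3 stop@n0
  DF(n0)=∅
  DF(n1)={n3}
  DF(n2)={n3,n4,n5}
  DF(n3)={n4,n5}
  DF(n4)=∅
  DF(n5)=∅

DF(n3) = ["n4", "n5"]

Answer: ["n4", "n5"]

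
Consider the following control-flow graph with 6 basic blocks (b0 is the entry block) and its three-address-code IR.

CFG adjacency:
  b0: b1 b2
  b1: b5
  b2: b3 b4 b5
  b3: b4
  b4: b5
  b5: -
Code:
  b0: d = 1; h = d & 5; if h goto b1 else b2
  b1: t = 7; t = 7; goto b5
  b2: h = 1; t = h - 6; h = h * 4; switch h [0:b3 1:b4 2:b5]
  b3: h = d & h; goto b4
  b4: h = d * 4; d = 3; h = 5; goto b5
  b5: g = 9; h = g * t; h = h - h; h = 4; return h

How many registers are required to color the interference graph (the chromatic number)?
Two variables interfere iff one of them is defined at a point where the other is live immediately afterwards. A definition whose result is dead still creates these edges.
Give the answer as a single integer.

Answer: 3

Derivation:
Per-block:
  b0 def {d,h} use ∅
  b1 def {t} use ∅
  b2 def {h,t} use ∅
  b3 def {h} use {d,h}
  b4 def {d,h} use {d}
  b5 def {g,h} use {t}

Live sets:
  b0 li=∅ lo={d}
  b1 li=∅ lo={t}
  b2 li={d} lo={d,h,t}
  b3 li={d,h,t} lo={d,t}
  b4 li={d,t} lo={t}
  b5 li={t} lo=∅

Interfere edges:
  d: {h,t}
  g: {t}
  h: {d,t}
  t: {d,g,h}

Registers:
  lower bound: {d,h,t} mutually conflict ⇒ χ ≥ 3
  3-colouring: c0={t}  c1={d,g}  c2={h}
  χ = 3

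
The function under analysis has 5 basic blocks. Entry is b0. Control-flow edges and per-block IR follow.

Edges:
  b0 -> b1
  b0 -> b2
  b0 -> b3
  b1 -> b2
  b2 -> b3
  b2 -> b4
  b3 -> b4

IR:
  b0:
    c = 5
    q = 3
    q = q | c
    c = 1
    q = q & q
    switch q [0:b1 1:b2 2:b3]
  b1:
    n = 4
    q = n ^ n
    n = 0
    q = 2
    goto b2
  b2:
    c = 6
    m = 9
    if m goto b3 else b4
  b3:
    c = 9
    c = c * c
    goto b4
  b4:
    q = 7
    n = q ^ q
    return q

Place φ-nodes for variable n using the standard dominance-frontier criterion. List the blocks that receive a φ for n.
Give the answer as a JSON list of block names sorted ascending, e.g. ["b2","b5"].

Answer: ["b2", "b3", "b4"]

Derivation:
idom tree: b1←b0 b2←b0 b3←b0 b4←b0
Dom at joins:
  b2: preds {b0,b1}: {b0} ∩ {b0,b1} = {b0}; idom=b0
  b3: preds {b0,b2}: {b0} ∩ {b0,b2} = {b0}; idom=b0
  b4: preds {b2,b3}: {b0,b2} ∩ {b0,b3} = {b0}; idom=b0

DF derivation:
  join b2 pred b0: · stop@b0
  join b2 pred b1: b1 stop@b0
  join b3 pred b0: · stop@b0
  join b3 pred b2: b2 stop@b0
  join b4 pred b2: b2 stop@b0
  join b4 pred b3: b3 stop@b0
  b0 → ∅
  b1 → {b2}
  b2 → {b3,b4}
  b3 → {b4}
  b4 → ∅

φ for n: defs {b1,b4}
  DF⁺ = {b2,b3,b4}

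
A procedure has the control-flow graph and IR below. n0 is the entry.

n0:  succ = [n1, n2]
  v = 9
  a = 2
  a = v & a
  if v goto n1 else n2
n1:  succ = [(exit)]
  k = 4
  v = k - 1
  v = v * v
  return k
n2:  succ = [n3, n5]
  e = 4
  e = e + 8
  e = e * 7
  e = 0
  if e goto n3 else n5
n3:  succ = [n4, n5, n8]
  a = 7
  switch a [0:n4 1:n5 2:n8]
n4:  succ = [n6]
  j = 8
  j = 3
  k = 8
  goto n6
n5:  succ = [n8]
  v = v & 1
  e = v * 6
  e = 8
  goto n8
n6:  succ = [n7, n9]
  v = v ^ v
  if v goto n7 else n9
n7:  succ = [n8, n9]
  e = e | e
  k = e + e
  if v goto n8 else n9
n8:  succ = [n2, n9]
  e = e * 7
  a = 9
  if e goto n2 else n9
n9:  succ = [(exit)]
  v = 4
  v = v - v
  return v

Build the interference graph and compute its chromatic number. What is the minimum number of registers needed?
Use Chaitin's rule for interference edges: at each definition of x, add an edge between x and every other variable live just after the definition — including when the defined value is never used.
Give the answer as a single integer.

Block summaries:
  n0 def {a,v} use ∅
  n1 def {k,v} use ∅
  n2 def {e} use ∅
  n3 def {a} use ∅
  n4 def {j,k} use ∅
  n5 def {e,v} use {v}
  n6 def {v} use {v}
  n7 def {e,k} use {e,v}
  n8 def {a,e} use {e}
  n9 def {v} use ∅

Liveness:
  n0: in=∅ out={v}
  n1: in=∅ out=∅
  n2: in={v} out={e,v}
  n3: in={e,v} out={e,v}
  n4: in={e,v} out={e,v}
  n5: in={v} out={e,v}
  n6: in={e,v} out={e,v}
  n7: in={e,v} out={e,v}
  n8: in={e,v} out={v}
  n9: in=∅ out=∅

Interfere edges:
  a↔{e,v}
  e↔{a,j,k,v}
  j↔{e,v}
  k↔{e,v}
  v↔{a,e,j,k}

Chromatic number:
  clique {a,e,v} ⇒ need ≥ 3
  assign a→R2 e→R0 j→R2 k→R2 v→R1 — no edge inside a register ⇒ χ ≤ 3
  χ = 3

Answer: 3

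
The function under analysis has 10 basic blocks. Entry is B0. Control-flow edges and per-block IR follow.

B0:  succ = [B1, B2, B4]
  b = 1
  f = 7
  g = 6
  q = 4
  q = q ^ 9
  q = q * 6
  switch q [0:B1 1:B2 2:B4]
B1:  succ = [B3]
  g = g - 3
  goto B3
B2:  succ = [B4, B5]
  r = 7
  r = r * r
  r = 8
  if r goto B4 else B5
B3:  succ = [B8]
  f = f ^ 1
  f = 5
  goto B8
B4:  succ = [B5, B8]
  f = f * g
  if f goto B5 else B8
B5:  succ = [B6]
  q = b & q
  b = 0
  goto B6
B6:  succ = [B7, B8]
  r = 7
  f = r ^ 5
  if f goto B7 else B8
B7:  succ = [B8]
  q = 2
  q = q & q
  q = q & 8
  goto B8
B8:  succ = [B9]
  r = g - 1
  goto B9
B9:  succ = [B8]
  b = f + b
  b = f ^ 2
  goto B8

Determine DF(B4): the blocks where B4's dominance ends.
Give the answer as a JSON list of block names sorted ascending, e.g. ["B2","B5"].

Answer: ["B5", "B8"]

Derivation:
idom tree: B1←B0 B2←B0 B3←B1 B4←B0 B5←B0 B6←B5 B7←B6 B8←B0 B9←B8
Dom∩ at merges:
  B4: preds {B0,B2}: {B0} ∩ {B0,B2} = {B0}; idom=B0
  B5: preds {B2,B4}: {B0,B2} ∩ {B0,B4} = {B0}; idom=B0
  B8: preds {B3,B4,B6,B7,B9}: {B0,B1,B3} ∩ {B0,B4} ∩ {B0,B5,B6} ∩ {B0,B5,B6,B7} ∩ {B0,B8,B9} = {B0}; idom=B0

DF walk-up:
  join B4 pred B0: · stop@B0
  join B4 pred B2: B2 stop@B0
  join B5 pred B2: B2 stop@B0
  join B5 pred B4: B4 stop@B0
  join B8 pred B3: B3→B1 stop@B0
  join B8 pred B4: B4 stop@B0
  join B8 pred B6: B6→B5 stop@B0
  join B8 pred B7: B7→B6→B5 stop@B0
  join B8 pred B9: B9→B8 stop@B0
  B0: DF=∅
  B1: DF={B8}
  B2: DF={B4,B5}
  B3: DF={B8}
  B4: DF={B5,B8}
  B5: DF={B8}
  B6: DF={B8}
  B7: DF={B8}
  B8: DF={B8}
  B9: DF={B8}

DF(B4) = ["B5", "B8"]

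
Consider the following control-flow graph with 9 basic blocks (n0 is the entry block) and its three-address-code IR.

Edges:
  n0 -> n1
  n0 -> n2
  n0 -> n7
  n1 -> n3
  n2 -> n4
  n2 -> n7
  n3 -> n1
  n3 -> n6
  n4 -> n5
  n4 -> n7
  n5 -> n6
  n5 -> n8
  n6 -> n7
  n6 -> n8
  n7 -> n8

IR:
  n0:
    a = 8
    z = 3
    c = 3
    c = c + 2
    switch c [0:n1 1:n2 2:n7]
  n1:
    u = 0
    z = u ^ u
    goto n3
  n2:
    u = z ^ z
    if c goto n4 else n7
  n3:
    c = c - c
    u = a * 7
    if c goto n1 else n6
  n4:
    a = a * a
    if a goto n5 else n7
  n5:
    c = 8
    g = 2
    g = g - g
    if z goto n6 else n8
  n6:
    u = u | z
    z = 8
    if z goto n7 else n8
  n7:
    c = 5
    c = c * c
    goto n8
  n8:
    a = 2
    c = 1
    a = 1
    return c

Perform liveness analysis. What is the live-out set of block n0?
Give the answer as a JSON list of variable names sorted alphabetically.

Per-block:
  n0: {a,c,z} / ∅
  n1: {u,z} / ∅
  n2: {u} / {c,z}
  n3: {c,u} / {a,c}
  n4: {a} / {a}
  n5: {c,g} / {z}
  n6: {u,z} / {u,z}
  n7: {c} / ∅
  n8: {a,c} / ∅

Live sets:
  live n0: ∅→{a,c,z}
  live n1: {a,c}→{a,c,z}
  live n2: {a,c,z}→{a,u,z}
  live n3: {a,c,z}→{a,c,u,z}
  live n4: {a,u,z}→{u,z}
  live n5: {u,z}→{u,z}
  live n6: {u,z}→∅
  live n7: ∅→∅
  live n8: ∅→∅

live-out(n0) = ["a", "c", "z"]

Answer: ["a", "c", "z"]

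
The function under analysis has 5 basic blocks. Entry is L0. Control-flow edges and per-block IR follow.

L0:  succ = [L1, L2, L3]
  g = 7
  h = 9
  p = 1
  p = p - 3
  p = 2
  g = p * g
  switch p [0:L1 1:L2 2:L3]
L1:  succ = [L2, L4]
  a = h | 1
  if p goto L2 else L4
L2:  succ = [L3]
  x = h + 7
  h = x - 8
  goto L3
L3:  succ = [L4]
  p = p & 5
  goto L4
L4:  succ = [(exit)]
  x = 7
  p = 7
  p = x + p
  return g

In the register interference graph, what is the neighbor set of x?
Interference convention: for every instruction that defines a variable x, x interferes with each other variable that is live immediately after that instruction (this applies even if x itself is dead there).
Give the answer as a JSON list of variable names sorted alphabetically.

Answer: ["g", "p"]

Working:
Block summaries:
  L0 def {g,h,p} use ∅
  L1 def {a} use {h,p}
  L2 def {h,x} use {h}
  L3 def {p} use {p}
  L4 def {p,x} use {g}

Backward fixpoint:
  live L0: ∅→{g,h,p}
  live L1: {g,h,p}→{g,h,p}
  live L2: {g,h,p}→{g,p}
  live L3: {g,p}→{g}
  live L4: {g}→∅

Interference:
  a: {g,h,p}
  g: {a,h,p,x}
  h: {a,g,p}
  p: {a,g,h,x}
  x: {g,p}

N(x) = ["g", "p"]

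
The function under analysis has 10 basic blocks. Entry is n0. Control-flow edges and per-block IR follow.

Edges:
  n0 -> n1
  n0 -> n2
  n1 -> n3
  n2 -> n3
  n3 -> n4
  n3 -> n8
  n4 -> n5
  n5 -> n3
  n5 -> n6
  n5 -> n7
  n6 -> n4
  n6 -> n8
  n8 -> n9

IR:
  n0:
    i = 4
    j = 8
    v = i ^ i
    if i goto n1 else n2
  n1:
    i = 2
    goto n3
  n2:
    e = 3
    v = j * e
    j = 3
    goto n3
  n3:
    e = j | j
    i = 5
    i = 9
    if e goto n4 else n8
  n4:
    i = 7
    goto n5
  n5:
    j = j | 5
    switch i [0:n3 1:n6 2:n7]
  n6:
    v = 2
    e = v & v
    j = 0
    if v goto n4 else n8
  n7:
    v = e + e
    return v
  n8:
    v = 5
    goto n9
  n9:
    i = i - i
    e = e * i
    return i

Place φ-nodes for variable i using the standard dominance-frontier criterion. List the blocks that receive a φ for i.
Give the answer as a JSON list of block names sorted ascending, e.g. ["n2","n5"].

idom tree: n1←n0 n2←n0 n3←n0 n4←n3 n5←n4 n6←n5 n7←n5 n8←n3 n9←n8
Join-block Dom:
  n3: preds {n1,n2,n5}: {n0,n1} ∩ {n0,n2} ∩ {n0,n3,n4,n5} = {n0}; idom=n0
  n4: preds {n3,n6}: {n0,n3} ∩ {n0,n3,n4,n5,n6} = {n0,n3}; idom=n3
  n8: preds {n3,n6}: {n0,n3} ∩ {n0,n3,n4,n5,n6} = {n0,n3}; idom=n3

DF walk-up:
  join n3 pred n1: n1 stop@n0
  join n3 pred n2: n2 stop@n0
  join n3 pred n5: n5→n4→n3 stop@n0
  join n4 pred n3: · stop@n3
  join n4 pred n6: n6→n5→n4 stop@n3
  join n8 pred n3: · stop@n3
  join n8 pred n6: n6→n5→n4 stop@n3
  n0 → ∅
  n1 → {n3}
  n2 → {n3}
  n3 → {n3}
  n4 → {n3,n4,n8}
  n5 → {n3,n4,n8}
  n6 → {n4,n8}
  n7 → ∅
  n8 → ∅
  n9 → ∅

φ for i: defs {n0,n1,n3,n4,n9}
  DF⁺ = {n3,n4,n8}

Answer: ["n3", "n4", "n8"]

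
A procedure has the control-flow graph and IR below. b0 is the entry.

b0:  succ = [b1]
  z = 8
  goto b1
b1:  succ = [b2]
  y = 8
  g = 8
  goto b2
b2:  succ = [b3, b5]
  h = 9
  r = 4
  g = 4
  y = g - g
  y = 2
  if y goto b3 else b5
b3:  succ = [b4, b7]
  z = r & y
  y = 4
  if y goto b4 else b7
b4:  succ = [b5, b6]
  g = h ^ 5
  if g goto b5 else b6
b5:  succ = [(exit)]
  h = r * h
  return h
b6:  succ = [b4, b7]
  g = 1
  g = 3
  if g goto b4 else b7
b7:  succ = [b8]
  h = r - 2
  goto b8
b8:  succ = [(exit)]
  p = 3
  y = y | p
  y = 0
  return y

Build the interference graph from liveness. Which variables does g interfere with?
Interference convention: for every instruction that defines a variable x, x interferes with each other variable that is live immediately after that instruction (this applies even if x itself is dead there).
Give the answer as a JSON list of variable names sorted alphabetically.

Answer: ["h", "r", "y"]

Working:
def/use:
  b0: {z} / ∅
  b1: {g,y} / ∅
  b2: {g,h,r,y} / ∅
  b3: {y,z} / {r,y}
  b4: {g} / {h}
  b5: {h} / {h,r}
  b6: {g} / ∅
  b7: {h} / {r}
  b8: {p,y} / {y}

Live sets:
  live b0: ∅→∅
  live b1: ∅→∅
  live b2: ∅→{h,r,y}
  live b3: {h,r,y}→{h,r,y}
  live b4: {h,r,y}→{h,r,y}
  live b5: {h,r}→∅
  live b6: {h,r,y}→{h,r,y}
  live b7: {r,y}→{y}
  live b8: {y}→∅

Conflict graph:
  g↔{h,r,y}
  h↔{g,r,y,z}
  p↔{y}
  r↔{g,h,y,z}
  y↔{g,h,p,r}
  z↔{h,r}

N(g) = ["h", "r", "y"]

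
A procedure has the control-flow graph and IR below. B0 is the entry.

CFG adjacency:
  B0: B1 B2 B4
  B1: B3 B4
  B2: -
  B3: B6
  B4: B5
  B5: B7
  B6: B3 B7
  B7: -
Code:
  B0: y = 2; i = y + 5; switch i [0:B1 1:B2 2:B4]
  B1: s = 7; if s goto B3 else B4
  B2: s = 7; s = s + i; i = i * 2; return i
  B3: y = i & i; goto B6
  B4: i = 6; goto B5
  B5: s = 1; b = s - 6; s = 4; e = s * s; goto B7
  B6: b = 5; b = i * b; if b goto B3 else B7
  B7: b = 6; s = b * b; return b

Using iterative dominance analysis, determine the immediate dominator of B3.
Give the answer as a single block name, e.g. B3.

idom tree: B1←B0 B2←B0 B3←B1 B4←B0 B5←B4 B6←B3 B7←B0
Join-block Dom:
  B3: preds {B1,B6}: {B0,B1} ∩ {B0,B1,B3,B6} = {B0,B1}; idom=B1
  B4: preds {B0,B1}: {B0} ∩ {B0,B1} = {B0}; idom=B0
  B7: preds {B5,B6}: {B0,B4,B5} ∩ {B0,B1,B3,B6} = {B0}; idom=B0

idom(B3) = B1

Answer: B1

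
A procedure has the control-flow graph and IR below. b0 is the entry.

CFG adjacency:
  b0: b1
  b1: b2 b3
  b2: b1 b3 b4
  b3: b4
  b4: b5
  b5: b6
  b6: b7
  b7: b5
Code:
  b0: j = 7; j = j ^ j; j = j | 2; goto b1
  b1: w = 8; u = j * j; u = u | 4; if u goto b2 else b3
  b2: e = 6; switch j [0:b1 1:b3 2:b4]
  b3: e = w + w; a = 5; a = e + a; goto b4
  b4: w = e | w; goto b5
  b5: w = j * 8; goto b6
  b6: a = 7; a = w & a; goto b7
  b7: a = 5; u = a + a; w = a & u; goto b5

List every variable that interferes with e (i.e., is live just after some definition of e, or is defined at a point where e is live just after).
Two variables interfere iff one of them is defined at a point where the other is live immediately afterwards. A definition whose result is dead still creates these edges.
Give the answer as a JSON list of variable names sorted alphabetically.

def/use:
  b0: def={j} ue=∅
  b1: def={u,w} ue={j}
  b2: def={e} ue={j}
  b3: def={a,e} ue={w}
  b4: def={w} ue={e,w}
  b5: def={w} ue={j}
  b6: def={a} ue={w}
  b7: def={a,u,w} ue=∅

Backward fixpoint:
  live b0: ∅→{j}
  live b1: {j}→{j,w}
  live b2: {j,w}→{e,j,w}
  live b3: {j,w}→{e,j,w}
  live b4: {e,j,w}→{j}
  live b5: {j}→{j,w}
  live b6: {j,w}→{j}
  live b7: {j}→{j}

Interference:
  a↔{e,j,u,w}
  e↔{a,j,w}
  j↔{a,e,u,w}
  u↔{a,j,w}
  w↔{a,e,j,u}

N(e) = ["a", "j", "w"]

Answer: ["a", "j", "w"]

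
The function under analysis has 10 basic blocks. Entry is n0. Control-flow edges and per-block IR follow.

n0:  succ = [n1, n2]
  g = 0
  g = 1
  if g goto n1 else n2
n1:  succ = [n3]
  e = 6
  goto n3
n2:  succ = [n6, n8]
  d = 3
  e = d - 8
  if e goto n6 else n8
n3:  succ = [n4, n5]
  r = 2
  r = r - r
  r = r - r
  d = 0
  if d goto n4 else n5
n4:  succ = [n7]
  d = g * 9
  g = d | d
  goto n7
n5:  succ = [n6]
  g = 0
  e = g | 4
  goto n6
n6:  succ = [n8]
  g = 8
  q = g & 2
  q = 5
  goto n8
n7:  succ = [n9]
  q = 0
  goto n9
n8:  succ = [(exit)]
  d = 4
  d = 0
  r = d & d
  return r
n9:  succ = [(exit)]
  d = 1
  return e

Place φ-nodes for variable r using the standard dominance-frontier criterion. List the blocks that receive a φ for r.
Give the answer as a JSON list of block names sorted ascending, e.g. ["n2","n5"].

Answer: ["n6", "n8"]

Working:
idom tree: n1←n0 n2←n0 n3←n1 n4←n3 n5←n3 n6←n0 n7←n4 n8←n0 n9←n7
Join-block Dom:
  n6: preds {n2,n5}: {n0,n2} ∩ {n0,n1,n3,n5} = {n0}; idom=n0
  n8: preds {n2,n6}: {n0,n2} ∩ {n0,n6} = {n0}; idom=n0

DF walk-up:
  join n6 pred n2: n2 stop@n0
  join n6 pred n5: n5→n3→n1 stop@n0
  join n8 pred n2: n2 stop@n0
  join n8 pred n6: n6 stop@n0
  DF(n0)=∅
  DF(n1)={n6}
  DF(n2)={n6,n8}
  DF(n3)={n6}
  DF(n4)=∅
  DF(n5)={n6}
  DF(n6)={n8}
  DF(n7)=∅
  DF(n8)=∅
  DF(n9)=∅

φ for r: defs {n3,n8}
  DF⁺ = {n6,n8}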